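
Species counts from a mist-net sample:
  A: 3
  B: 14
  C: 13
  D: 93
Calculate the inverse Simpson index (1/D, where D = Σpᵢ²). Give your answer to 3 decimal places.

1.677

Total N = 3+14+13+93 = 123, so the proportions are 0.02439, 0.113821, 0.105691, 0.756098 (working shown to 6 dp, full precision carried).
D = 0.02439² + 0.113821² + 0.105691² + 0.756098² = 0.000595 + 0.012955 + 0.011171 + 0.571684 = 0.596404.
So 1/D = 1.67672, i.e. 1.677 to 3 decimal places.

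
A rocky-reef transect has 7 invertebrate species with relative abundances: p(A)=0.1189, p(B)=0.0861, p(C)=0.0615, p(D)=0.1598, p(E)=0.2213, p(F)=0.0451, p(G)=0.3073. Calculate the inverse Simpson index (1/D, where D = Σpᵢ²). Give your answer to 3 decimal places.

5.094

D = 0.1189² + 0.0861² + 0.0615² + 0.1598² + 0.2213² + 0.0451² + 0.3073² = 0.0141372 + 0.0074132 + 0.0037823 + 0.0255360 + 0.0489737 + 0.0020340 + 0.0944333 = 0.1963097 (working shown to 7 dp, full precision carried).
So 1/D = 5.09399, i.e. 5.094 to 3 decimal places.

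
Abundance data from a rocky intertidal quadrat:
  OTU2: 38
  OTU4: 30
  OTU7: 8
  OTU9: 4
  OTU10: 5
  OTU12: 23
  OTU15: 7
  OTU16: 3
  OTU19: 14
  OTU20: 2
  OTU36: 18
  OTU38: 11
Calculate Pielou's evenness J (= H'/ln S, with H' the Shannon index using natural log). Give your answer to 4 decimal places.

0.8740

Total N = 38+30+8+4+5+23+7+3+14+2+18+11 = 163, so the proportions are 0.233129, 0.184049, 0.04908, 0.02454, 0.030675, 0.141104, 0.042945, 0.018405, 0.08589, 0.01227, 0.110429, 0.067485 (working shown to 6 dp, full precision carried).
H' = −Σ pᵢ ln pᵢ = −((-0.339474) + (-0.311513) + (-0.147942) + (-0.090981) + (-0.106881) + (-0.276318) + (-0.135183) + (-0.073530) + (-0.210833) + (-0.053995) + (-0.243318) + (-0.181929)) = 2.171896.
With S = 12 species, ln S = 2.484907, so J = 2.171896/2.484907 = 0.874035, i.e. 0.8740 to 4 decimal places.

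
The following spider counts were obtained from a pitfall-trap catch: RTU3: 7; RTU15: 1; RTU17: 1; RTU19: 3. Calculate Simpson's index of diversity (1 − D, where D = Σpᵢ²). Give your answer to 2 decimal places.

Total N = 7+1+1+3 = 12, so the proportions are 0.5833, 0.0833, 0.0833, 0.25 (working shown to 4 dp, full precision carried).
D = 0.5833² + 0.0833² + 0.0833² + 0.25² = 0.3403 + 0.0069 + 0.0069 + 0.0625 = 0.4167.
So 1 − D = 0.5833, i.e. 0.58 to 2 decimal places.

0.58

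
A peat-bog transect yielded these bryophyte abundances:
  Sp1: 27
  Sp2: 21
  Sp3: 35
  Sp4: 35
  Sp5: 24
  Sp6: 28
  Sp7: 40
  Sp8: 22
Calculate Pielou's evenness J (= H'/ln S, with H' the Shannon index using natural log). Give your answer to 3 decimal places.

Total N = 27+21+35+35+24+28+40+22 = 232, so the proportions are 0.11638, 0.09052, 0.15086, 0.15086, 0.10345, 0.12069, 0.17241, 0.09483 (working shown to 5 dp, full precision carried).
H' = −Σ pᵢ ln pᵢ = −((-0.25032) + (-0.21744) + (-0.28534) + (-0.28534) + (-0.23469) + (-0.25520) + (-0.30308) + (-0.22338)) = 2.05480.
With S = 8 species, ln S = 2.07944, so J = 2.05480/2.07944 = 0.98815, i.e. 0.988 to 3 decimal places.

0.988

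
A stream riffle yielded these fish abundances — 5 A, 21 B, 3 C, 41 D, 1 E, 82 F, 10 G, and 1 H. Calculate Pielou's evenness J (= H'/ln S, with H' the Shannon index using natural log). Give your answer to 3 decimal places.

0.658

Total N = 5+21+3+41+1+82+10+1 = 164, so the proportions are 0.03049, 0.12805, 0.01829, 0.25, 0.0061, 0.5, 0.06098, 0.0061 (working shown to 5 dp, full precision carried).
H' = −Σ pᵢ ln pᵢ = −((-0.10642) + (-0.26318) + (-0.07319) + (-0.34657) + (-0.03110) + (-0.34657) + (-0.17057) + (-0.03110)) = 1.36870.
With S = 8 species, ln S = 2.07944, so J = 1.36870/2.07944 = 0.65821, i.e. 0.658 to 3 decimal places.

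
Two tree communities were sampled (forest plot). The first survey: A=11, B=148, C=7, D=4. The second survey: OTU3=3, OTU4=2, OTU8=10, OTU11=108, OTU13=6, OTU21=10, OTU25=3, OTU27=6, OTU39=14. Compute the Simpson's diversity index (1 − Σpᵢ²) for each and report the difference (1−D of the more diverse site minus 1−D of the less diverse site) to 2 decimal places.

0.30

The first survey: N=170, proportions 0.06471, 0.87059, 0.04118, 0.02353, giving 1−D = 0.23564 (working shown to 5 dp, full precision carried).
The second survey: N=162, proportions 0.01852, 0.01235, 0.06173, 0.66667, 0.03704, 0.06173, 0.01852, 0.03704, 0.08642, giving 1−D = 0.53688.
Difference = |0.23564 − 0.53688| = 0.30124, i.e. 0.30 to 2 decimal places.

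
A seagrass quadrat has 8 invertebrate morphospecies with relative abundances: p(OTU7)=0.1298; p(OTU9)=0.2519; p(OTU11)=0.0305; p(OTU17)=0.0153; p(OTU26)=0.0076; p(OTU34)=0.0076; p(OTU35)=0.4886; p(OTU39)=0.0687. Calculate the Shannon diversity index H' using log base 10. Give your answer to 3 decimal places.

0.604

Each pᵢ log₁₀ pᵢ term (working shown to 5 dp, full precision carried): 0.1298×(-0.88673)=-0.11510, 0.2519×(-0.59877)=-0.15083, 0.0305×(-1.51570)=-0.04623, 0.0153×(-1.81531)=-0.02777, 0.0076×(-2.11919)=-0.01611, 0.0076×(-2.11919)=-0.01611, 0.4886×(-0.31105)=-0.15198, 0.0687×(-1.16304)=-0.07990.
Sum = -0.60402, so H' = 0.604.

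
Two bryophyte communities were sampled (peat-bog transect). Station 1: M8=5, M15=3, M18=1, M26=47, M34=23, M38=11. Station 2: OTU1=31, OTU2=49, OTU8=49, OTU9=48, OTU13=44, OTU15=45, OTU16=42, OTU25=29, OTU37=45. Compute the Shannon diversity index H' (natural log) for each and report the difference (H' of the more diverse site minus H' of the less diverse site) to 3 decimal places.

Station 1: N=90, proportions 0.05556, 0.03333, 0.01111, 0.52222, 0.25556, 0.12222, giving H' = 1.26877 (working shown to 5 dp, full precision carried).
Station 2: N=382, proportions 0.08115, 0.12827, 0.12827, 0.12565, 0.11518, 0.1178, 0.10995, 0.07592, 0.1178, giving H' = 2.18257.
Difference = |1.26877 − 2.18257| = 0.91380, i.e. 0.914 to 3 decimal places.

0.914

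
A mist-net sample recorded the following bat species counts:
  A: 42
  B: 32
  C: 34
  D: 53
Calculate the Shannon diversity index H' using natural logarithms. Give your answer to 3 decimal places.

1.366

Total N = 42+32+34+53 = 161, so the proportions are 0.26087, 0.19876, 0.21118, 0.32919 (working shown to 5 dp, full precision carried).
Each pᵢ ln pᵢ term: 0.26087×(-1.34373)=-0.35054, 0.19876×(-1.61567)=-0.32113, 0.21118×(-1.55504)=-0.32839, 0.32919×(-1.11111)=-0.36577.
Sum = -1.36583, so H' = 1.366.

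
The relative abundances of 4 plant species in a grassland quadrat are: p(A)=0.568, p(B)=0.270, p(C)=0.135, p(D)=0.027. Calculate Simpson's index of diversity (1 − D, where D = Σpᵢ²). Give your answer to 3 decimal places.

D = 0.568² + 0.27² + 0.135² + 0.027² = 0.32262 + 0.07290 + 0.01823 + 0.00073 = 0.41448 (working shown to 5 dp, full precision carried).
So 1 − D = 0.58552, i.e. 0.586 to 3 decimal places.

0.586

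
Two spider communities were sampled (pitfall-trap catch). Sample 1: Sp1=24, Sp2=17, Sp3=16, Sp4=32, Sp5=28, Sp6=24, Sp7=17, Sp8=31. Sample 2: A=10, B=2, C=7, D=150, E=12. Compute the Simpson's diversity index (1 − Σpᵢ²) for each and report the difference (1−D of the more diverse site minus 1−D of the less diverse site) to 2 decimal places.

Sample 1: N=189, proportions 0.126984, 0.089947, 0.084656, 0.169312, 0.148148, 0.126984, 0.089947, 0.164021, giving 1−D = 0.866885 (working shown to 6 dp, full precision carried).
Sample 2: N=181, proportions 0.055249, 0.01105, 0.038674, 0.828729, 0.066298, giving 1−D = 0.304142.
Difference = |0.866885 − 0.304142| = 0.562743, i.e. 0.56 to 2 decimal places.

0.56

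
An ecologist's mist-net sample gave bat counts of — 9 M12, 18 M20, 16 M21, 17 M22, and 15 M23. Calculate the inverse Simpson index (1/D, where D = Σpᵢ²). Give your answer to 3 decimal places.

Total N = 9+18+16+17+15 = 75, so the proportions are 0.12, 0.24, 0.2133333, 0.2266667, 0.2 (working shown to 7 dp, full precision carried).
D = 0.12² + 0.24² + 0.2133333² + 0.2266667² + 0.2² = 0.0144000 + 0.0576000 + 0.0455111 + 0.0513778 + 0.0400000 = 0.2088889.
So 1/D = 4.78723, i.e. 4.787 to 3 decimal places.

4.787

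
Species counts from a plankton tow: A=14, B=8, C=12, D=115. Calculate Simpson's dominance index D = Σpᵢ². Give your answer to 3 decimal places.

Total N = 14+8+12+115 = 149, so the proportions are 0.09396, 0.05369, 0.08054, 0.77181 (working shown to 5 dp, full precision carried).
D = 0.09396² + 0.05369² + 0.08054² + 0.77181² = 0.00883 + 0.00288 + 0.00649 + 0.59569 = 0.61389.
To 3 decimal places, D = 0.614.

0.614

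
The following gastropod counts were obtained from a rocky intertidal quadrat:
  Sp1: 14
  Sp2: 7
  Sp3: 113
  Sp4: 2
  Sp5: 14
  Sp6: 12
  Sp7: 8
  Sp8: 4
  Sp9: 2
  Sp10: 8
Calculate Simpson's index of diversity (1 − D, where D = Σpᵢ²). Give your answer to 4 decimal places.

0.6011

Total N = 14+7+113+2+14+12+8+4+2+8 = 184, so the proportions are 0.076087, 0.038043, 0.61413, 0.01087, 0.076087, 0.065217, 0.043478, 0.021739, 0.01087, 0.043478 (working shown to 6 dp, full precision carried).
D = 0.076087² + 0.038043² + 0.61413² + 0.01087² + 0.076087² + 0.065217² + 0.043478² + 0.021739² + 0.01087² + 0.043478² = 0.005789 + 0.001447 + 0.377156 + 0.000118 + 0.005789 + 0.004253 + 0.001890 + 0.000473 + 0.000118 + 0.001890 = 0.398925.
So 1 − D = 0.601075, i.e. 0.6011 to 4 decimal places.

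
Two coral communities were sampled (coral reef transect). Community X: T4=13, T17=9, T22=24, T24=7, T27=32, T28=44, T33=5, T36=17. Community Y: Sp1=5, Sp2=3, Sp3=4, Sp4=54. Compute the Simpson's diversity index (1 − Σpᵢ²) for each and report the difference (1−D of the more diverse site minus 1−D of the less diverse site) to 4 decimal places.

0.4989

Community X: N=151, proportions 0.086093, 0.059603, 0.15894, 0.046358, 0.211921, 0.291391, 0.033113, 0.112583, giving 1−D = 0.818034 (working shown to 6 dp, full precision carried).
Community Y: N=66, proportions 0.075758, 0.045455, 0.060606, 0.818182, giving 1−D = 0.319100.
Difference = |0.818034 − 0.319100| = 0.498934, i.e. 0.4989 to 4 decimal places.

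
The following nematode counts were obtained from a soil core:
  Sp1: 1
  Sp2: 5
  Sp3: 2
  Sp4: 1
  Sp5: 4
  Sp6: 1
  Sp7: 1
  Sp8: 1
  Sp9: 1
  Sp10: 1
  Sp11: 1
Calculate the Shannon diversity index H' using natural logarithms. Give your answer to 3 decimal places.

Total N = 1+5+2+1+4+1+1+1+1+1+1 = 19, so the proportions are 0.05263, 0.26316, 0.10526, 0.05263, 0.21053, 0.05263, 0.05263, 0.05263, 0.05263, 0.05263, 0.05263 (working shown to 5 dp, full precision carried).
Each pᵢ ln pᵢ term: 0.05263×(-2.94444)=-0.15497, 0.26316×(-1.33500)=-0.35132, 0.10526×(-2.25129)=-0.23698, 0.05263×(-2.94444)=-0.15497, 0.21053×(-1.55814)=-0.32803, 0.05263×(-2.94444)=-0.15497, 0.05263×(-2.94444)=-0.15497, 0.05263×(-2.94444)=-0.15497, 0.05263×(-2.94444)=-0.15497, 0.05263×(-2.94444)=-0.15497, 0.05263×(-2.94444)=-0.15497.
Sum = -2.15609, so H' = 2.156.

2.156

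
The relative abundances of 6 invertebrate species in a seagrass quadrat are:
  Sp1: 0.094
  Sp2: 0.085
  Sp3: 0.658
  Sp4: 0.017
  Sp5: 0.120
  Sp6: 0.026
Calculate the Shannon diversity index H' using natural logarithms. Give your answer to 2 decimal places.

Each pᵢ ln pᵢ term (working shown to 4 dp, full precision carried): 0.094×(-2.3645)=-0.2223, 0.085×(-2.4651)=-0.2095, 0.658×(-0.4186)=-0.2754, 0.017×(-4.0745)=-0.0693, 0.12×(-2.1203)=-0.2544, 0.026×(-3.6497)=-0.0949.
Sum = -1.1258, so H' = 1.13.

1.13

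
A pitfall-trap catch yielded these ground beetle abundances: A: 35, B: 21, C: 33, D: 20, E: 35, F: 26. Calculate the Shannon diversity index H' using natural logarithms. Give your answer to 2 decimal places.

Total N = 35+21+33+20+35+26 = 170, so the proportions are 0.2059, 0.1235, 0.1941, 0.1176, 0.2059, 0.1529 (working shown to 4 dp, full precision carried).
Each pᵢ ln pᵢ term: 0.2059×(-1.5805)=-0.3254, 0.1235×(-2.0913)=-0.2583, 0.1941×(-1.6393)=-0.3182, 0.1176×(-2.1401)=-0.2518, 0.2059×(-1.5805)=-0.3254, 0.1529×(-1.8777)=-0.2872.
Sum = -1.7663, so H' = 1.77.

1.77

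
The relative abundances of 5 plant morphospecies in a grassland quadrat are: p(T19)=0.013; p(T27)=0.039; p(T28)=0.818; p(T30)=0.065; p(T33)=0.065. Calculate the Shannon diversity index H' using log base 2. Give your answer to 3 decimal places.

Each pᵢ log₂ pᵢ term (working shown to 5 dp, full precision carried): 0.013×(-6.26534)=-0.08145, 0.039×(-4.68038)=-0.18253, 0.818×(-0.28983)=-0.23708, 0.065×(-3.94342)=-0.25632, 0.065×(-3.94342)=-0.25632.
Sum = -1.01371, so H' = 1.014.

1.014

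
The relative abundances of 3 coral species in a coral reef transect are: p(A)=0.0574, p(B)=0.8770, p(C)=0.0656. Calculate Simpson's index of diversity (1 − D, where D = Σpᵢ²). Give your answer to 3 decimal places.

0.223

D = 0.0574² + 0.877² + 0.0656² = 0.00329 + 0.76913 + 0.00430 = 0.77673 (working shown to 5 dp, full precision carried).
So 1 − D = 0.22327, i.e. 0.223 to 3 decimal places.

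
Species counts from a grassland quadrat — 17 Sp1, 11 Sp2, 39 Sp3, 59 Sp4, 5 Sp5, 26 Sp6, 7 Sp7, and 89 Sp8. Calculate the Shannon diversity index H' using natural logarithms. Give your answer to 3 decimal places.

1.724

Total N = 17+11+39+59+5+26+7+89 = 253, so the proportions are 0.06719, 0.04348, 0.15415, 0.2332, 0.01976, 0.10277, 0.02767, 0.35178 (working shown to 5 dp, full precision carried).
Each pᵢ ln pᵢ term: 0.06719×(-2.70018)=-0.18143, 0.04348×(-3.13549)=-0.13633, 0.15415×(-1.86983)=-0.28823, 0.2332×(-1.45585)=-0.33951, 0.01976×(-3.92395)=-0.07755, 0.10277×(-2.27529)=-0.23382, 0.02767×(-3.58748)=-0.09926, 0.35178×(-1.04475)=-0.36752.
Sum = -1.72366, so H' = 1.724.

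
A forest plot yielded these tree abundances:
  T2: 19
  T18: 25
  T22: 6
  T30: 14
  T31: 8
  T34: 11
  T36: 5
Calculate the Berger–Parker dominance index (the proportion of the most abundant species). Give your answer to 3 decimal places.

Total N = 19+25+6+14+8+11+5 = 88, so the proportions are 0.21591, 0.28409, 0.06818, 0.15909, 0.09091, 0.125, 0.05682 (working shown to 5 dp, full precision carried).
The largest proportion is 0.28409, i.e. d = 0.284 to 3 decimal places.

0.284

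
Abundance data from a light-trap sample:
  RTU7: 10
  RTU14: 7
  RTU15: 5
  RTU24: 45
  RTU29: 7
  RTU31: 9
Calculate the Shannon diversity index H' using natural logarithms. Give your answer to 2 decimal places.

1.41

Total N = 10+7+5+45+7+9 = 83, so the proportions are 0.1205, 0.0843, 0.0602, 0.5422, 0.0843, 0.1084 (working shown to 4 dp, full precision carried).
Each pᵢ ln pᵢ term: 0.1205×(-2.1163)=-0.2550, 0.0843×(-2.4729)=-0.2086, 0.0602×(-2.8094)=-0.1692, 0.5422×(-0.6122)=-0.3319, 0.0843×(-2.4729)=-0.2086, 0.1084×(-2.2216)=-0.2409.
Sum = -1.4141, so H' = 1.41.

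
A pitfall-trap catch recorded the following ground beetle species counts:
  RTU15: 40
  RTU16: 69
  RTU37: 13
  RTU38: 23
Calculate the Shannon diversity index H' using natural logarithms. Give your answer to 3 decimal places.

Total N = 40+69+13+23 = 145, so the proportions are 0.27586, 0.47586, 0.08966, 0.15862 (working shown to 5 dp, full precision carried).
Each pᵢ ln pᵢ term: 0.27586×(-1.28785)=-0.35527, 0.47586×(-0.74263)=-0.35339, 0.08966×(-2.41178)=-0.21623, 0.15862×(-1.84124)=-0.29206.
Sum = -1.21695, so H' = 1.217.

1.217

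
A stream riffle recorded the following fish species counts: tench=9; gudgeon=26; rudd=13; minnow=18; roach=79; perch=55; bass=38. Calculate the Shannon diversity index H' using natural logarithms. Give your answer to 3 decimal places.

1.717

Total N = 9+26+13+18+79+55+38 = 238, so the proportions are 0.03782, 0.10924, 0.05462, 0.07563, 0.33193, 0.23109, 0.15966 (working shown to 5 dp, full precision carried).
Each pᵢ ln pᵢ term: 0.03782×(-3.27505)=-0.12385, 0.10924×(-2.21417)=-0.24188, 0.05462×(-2.90732)=-0.15880, 0.07563×(-2.58190)=-0.19527, 0.33193×(-1.10282)=-0.36606, 0.23109×(-1.46494)=-0.33854, 0.15966×(-1.83468)=-0.29293.
Sum = -1.71734, so H' = 1.717.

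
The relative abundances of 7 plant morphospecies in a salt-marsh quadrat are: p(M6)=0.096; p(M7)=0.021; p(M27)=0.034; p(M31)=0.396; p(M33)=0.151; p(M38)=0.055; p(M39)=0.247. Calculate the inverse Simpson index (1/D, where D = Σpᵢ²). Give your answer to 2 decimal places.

3.93

D = 0.096² + 0.021² + 0.034² + 0.396² + 0.151² + 0.055² + 0.247² = 0.009216 + 0.000441 + 0.001156 + 0.156816 + 0.022801 + 0.003025 + 0.061009 = 0.254464 (working shown to 6 dp, full precision carried).
So 1/D = 3.9298, i.e. 3.93 to 2 decimal places.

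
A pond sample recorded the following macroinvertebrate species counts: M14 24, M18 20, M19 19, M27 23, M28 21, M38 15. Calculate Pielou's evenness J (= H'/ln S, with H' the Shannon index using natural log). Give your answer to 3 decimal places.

0.994

Total N = 24+20+19+23+21+15 = 122, so the proportions are 0.19672, 0.16393, 0.15574, 0.18852, 0.17213, 0.12295 (working shown to 5 dp, full precision carried).
H' = −Σ pᵢ ln pᵢ = −((-0.31986) + (-0.29644) + (-0.28961) + (-0.31456) + (-0.30286) + (-0.25770)) = 1.78103.
With S = 6 species, ln S = 1.79176, so J = 1.78103/1.79176 = 0.99401, i.e. 0.994 to 3 decimal places.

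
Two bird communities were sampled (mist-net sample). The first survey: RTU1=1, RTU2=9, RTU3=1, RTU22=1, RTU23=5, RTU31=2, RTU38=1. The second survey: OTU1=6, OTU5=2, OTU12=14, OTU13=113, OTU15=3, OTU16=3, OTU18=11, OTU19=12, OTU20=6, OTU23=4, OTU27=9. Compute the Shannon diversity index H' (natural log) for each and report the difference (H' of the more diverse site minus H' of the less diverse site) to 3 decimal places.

0.053

The first survey: N=20, proportions 0.05, 0.45, 0.05, 0.05, 0.25, 0.1, 0.05, giving H' = 1.535307 (working shown to 6 dp, full precision carried).
The second survey: N=183, proportions 0.032787, 0.010929, 0.076503, 0.617486, 0.016393, 0.016393, 0.060109, 0.065574, 0.032787, 0.021858, 0.04918, giving H' = 1.481964.
Difference = |1.535307 − 1.481964| = 0.053343, i.e. 0.053 to 3 decimal places.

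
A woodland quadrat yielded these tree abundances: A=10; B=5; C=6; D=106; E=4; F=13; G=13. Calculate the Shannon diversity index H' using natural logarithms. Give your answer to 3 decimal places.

1.181

Total N = 10+5+6+106+4+13+13 = 157, so the proportions are 0.06369, 0.03185, 0.03822, 0.67516, 0.02548, 0.0828, 0.0828 (working shown to 5 dp, full precision carried).
Each pᵢ ln pᵢ term: 0.06369×(-2.75366)=-0.17539, 0.03185×(-3.44681)=-0.10977, 0.03822×(-3.26449)=-0.12476, 0.67516×(-0.39281)=-0.26521, 0.02548×(-3.66995)=-0.09350, 0.0828×(-2.49130)=-0.20629, 0.0828×(-2.49130)=-0.20629.
Sum = -1.18120, so H' = 1.181.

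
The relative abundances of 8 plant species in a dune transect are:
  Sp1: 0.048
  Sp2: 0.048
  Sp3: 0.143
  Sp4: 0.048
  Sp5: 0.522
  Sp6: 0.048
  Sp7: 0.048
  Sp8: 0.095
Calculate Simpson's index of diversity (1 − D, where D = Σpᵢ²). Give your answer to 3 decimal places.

D = 0.048² + 0.048² + 0.143² + 0.048² + 0.522² + 0.048² + 0.048² + 0.095² = 0.00230 + 0.00230 + 0.02045 + 0.00230 + 0.27248 + 0.00230 + 0.00230 + 0.00903 = 0.31348 (working shown to 5 dp, full precision carried).
So 1 − D = 0.68652, i.e. 0.687 to 3 decimal places.

0.687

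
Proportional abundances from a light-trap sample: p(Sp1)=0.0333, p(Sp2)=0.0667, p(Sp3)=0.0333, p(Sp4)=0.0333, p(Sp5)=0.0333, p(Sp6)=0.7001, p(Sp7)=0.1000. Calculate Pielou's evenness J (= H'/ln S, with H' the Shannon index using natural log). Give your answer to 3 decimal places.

0.572

H' = −Σ pᵢ ln pᵢ = −((-0.11329) + (-0.18059) + (-0.11329) + (-0.11329) + (-0.11329) + (-0.24961) + (-0.23026)) = 1.11363 (working shown to 5 dp, full precision carried).
With S = 7 species, ln S = 1.94591, so J = 1.11363/1.94591 = 0.57229, i.e. 0.572 to 3 decimal places.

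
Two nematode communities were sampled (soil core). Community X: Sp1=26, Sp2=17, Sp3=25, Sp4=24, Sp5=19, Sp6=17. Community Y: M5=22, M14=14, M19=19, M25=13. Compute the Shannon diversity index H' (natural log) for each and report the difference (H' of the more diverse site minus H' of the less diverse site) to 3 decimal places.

0.413

Community X: N=128, proportions 0.20312, 0.13281, 0.19531, 0.1875, 0.14844, 0.13281, giving H' = 1.77602 (working shown to 5 dp, full precision carried).
Community Y: N=68, proportions 0.32353, 0.20588, 0.27941, 0.19118, giving H' = 1.36306.
Difference = |1.77602 − 1.36306| = 0.41296, i.e. 0.413 to 3 decimal places.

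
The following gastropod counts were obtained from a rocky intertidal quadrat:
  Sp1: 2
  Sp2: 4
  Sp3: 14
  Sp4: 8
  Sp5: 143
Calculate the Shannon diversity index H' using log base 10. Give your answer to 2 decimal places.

Total N = 2+4+14+8+143 = 171, so the proportions are 0.0117, 0.0234, 0.0819, 0.0468, 0.8363 (working shown to 4 dp, full precision carried).
Each pᵢ log₁₀ pᵢ term: 0.0117×(-1.9320)=-0.0226, 0.0234×(-1.6309)=-0.0382, 0.0819×(-1.0869)=-0.0890, 0.0468×(-1.3299)=-0.0622, 0.8363×(-0.0777)=-0.0649.
Sum = -0.2769, so H' = 0.28.

0.28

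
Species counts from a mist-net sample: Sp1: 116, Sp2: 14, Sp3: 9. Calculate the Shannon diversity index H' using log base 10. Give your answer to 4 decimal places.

0.2429

Total N = 116+14+9 = 139, so the proportions are 0.834532, 0.100719, 0.064748 (working shown to 6 dp, full precision carried).
Each pᵢ log₁₀ pᵢ term: 0.834532×(-0.078557)=-0.065558, 0.100719×(-0.996887)=-0.100406, 0.064748×(-1.188772)=-0.076971.
Sum = -0.242935, so H' = 0.2429.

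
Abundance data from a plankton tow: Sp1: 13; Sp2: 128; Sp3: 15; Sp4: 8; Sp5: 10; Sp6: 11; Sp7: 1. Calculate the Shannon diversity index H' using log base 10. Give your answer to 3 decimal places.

0.492

Total N = 13+128+15+8+10+11+1 = 186, so the proportions are 0.06989, 0.68817, 0.08065, 0.04301, 0.05376, 0.05914, 0.00538 (working shown to 5 dp, full precision carried).
Each pᵢ log₁₀ pᵢ term: 0.06989×(-1.15557)=-0.08077, 0.68817×(-0.16230)=-0.11169, 0.08065×(-1.09342)=-0.08818, 0.04301×(-1.36642)=-0.05877, 0.05376×(-1.26951)=-0.06825, 0.05914×(-1.22812)=-0.07263, 0.00538×(-2.26951)=-0.01220.
Sum = -0.49249, so H' = 0.492.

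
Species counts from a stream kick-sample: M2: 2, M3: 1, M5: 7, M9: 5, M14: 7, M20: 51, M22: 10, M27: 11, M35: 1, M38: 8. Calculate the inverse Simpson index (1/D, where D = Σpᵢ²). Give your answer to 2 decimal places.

3.52

Total N = 2+1+7+5+7+51+10+11+1+8 = 103, so the proportions are 0.019417, 0.009709, 0.067961, 0.048544, 0.067961, 0.495146, 0.097087, 0.106796, 0.009709, 0.07767 (working shown to 6 dp, full precision carried).
D = 0.019417² + 0.009709² + 0.067961² + 0.048544² + 0.067961² + 0.495146² + 0.097087² + 0.106796² + 0.009709² + 0.07767² = 0.000377 + 0.000094 + 0.004619 + 0.002356 + 0.004619 + 0.245169 + 0.009426 + 0.011405 + 0.000094 + 0.006033 = 0.284193.
So 1/D = 3.5187, i.e. 3.52 to 2 decimal places.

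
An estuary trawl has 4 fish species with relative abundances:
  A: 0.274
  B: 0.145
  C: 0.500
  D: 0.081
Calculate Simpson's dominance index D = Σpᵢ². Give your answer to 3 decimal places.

D = 0.274² + 0.145² + 0.5² + 0.081² = 0.07508 + 0.02102 + 0.25000 + 0.00656 = 0.35266 (working shown to 5 dp, full precision carried).
To 3 decimal places, D = 0.353.

0.353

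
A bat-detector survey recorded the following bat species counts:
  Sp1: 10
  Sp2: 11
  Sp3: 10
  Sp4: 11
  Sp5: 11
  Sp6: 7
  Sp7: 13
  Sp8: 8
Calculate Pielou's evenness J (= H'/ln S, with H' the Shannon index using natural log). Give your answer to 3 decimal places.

Total N = 10+11+10+11+11+7+13+8 = 81, so the proportions are 0.12346, 0.1358, 0.12346, 0.1358, 0.1358, 0.08642, 0.16049, 0.09877 (working shown to 5 dp, full precision carried).
H' = −Σ pᵢ ln pᵢ = −((-0.25825) + (-0.27114) + (-0.25825) + (-0.27114) + (-0.27114) + (-0.21160) + (-0.29362) + (-0.22864)) = 2.06379.
With S = 8 species, ln S = 2.07944, so J = 2.06379/2.07944 = 0.99247, i.e. 0.992 to 3 decimal places.

0.992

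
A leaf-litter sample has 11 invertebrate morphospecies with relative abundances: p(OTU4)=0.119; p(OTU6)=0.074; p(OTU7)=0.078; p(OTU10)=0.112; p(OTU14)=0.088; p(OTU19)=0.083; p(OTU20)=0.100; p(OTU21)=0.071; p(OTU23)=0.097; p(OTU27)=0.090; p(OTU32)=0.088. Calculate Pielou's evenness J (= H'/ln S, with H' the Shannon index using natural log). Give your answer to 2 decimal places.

0.99

H' = −Σ pᵢ ln pᵢ = −((-0.2533) + (-0.1927) + (-0.1990) + (-0.2452) + (-0.2139) + (-0.2066) + (-0.2303) + (-0.1878) + (-0.2263) + (-0.2167) + (-0.2139)) = 2.3856 (working shown to 4 dp, full precision carried).
With S = 11 species, ln S = 2.3979, so J = 2.3856/2.3979 = 0.9949, i.e. 0.99 to 2 decimal places.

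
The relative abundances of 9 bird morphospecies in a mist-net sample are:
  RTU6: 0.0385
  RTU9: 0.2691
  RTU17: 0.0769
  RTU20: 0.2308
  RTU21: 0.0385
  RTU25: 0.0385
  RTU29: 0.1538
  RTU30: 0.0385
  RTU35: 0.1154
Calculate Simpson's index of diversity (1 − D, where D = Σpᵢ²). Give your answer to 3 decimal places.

0.826

D = 0.0385² + 0.2691² + 0.0769² + 0.2308² + 0.0385² + 0.0385² + 0.1538² + 0.0385² + 0.1154² = 0.00148 + 0.07241 + 0.00591 + 0.05327 + 0.00148 + 0.00148 + 0.02365 + 0.00148 + 0.01332 = 0.17450 (working shown to 5 dp, full precision carried).
So 1 − D = 0.82550, i.e. 0.826 to 3 decimal places.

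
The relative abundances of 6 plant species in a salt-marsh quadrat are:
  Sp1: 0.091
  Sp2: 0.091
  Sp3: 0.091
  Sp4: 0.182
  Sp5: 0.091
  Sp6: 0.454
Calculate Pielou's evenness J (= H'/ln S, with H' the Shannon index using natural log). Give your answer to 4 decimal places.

0.8601

H' = −Σ pᵢ ln pᵢ = −((-0.218118) + (-0.218118) + (-0.218118) + (-0.310082) + (-0.218118) + (-0.358505)) = 1.541057 (working shown to 6 dp, full precision carried).
With S = 6 species, ln S = 1.791759, so J = 1.541057/1.791759 = 0.860080, i.e. 0.8601 to 4 decimal places.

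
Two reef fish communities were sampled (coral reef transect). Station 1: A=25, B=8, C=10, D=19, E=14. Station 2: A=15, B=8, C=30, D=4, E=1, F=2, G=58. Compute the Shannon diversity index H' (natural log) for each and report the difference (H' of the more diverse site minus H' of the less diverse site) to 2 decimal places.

0.16

Station 1: N=76, proportions 0.3289, 0.1053, 0.1316, 0.25, 0.1842, giving H' = 1.5278 (working shown to 4 dp, full precision carried).
Station 2: N=118, proportions 0.1271, 0.0678, 0.2542, 0.0339, 0.0085, 0.0169, 0.4915, giving H' = 1.3662.
Difference = |1.5278 − 1.3662| = 0.1616, i.e. 0.16 to 2 decimal places.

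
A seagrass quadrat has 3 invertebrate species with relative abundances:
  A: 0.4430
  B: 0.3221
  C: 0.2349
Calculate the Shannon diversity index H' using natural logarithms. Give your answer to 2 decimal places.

Each pᵢ ln pᵢ term (working shown to 4 dp, full precision carried): 0.443×(-0.8142)=-0.3607, 0.3221×(-1.1329)=-0.3649, 0.2349×(-1.4486)=-0.3403.
Sum = -1.0659, so H' = 1.07.

1.07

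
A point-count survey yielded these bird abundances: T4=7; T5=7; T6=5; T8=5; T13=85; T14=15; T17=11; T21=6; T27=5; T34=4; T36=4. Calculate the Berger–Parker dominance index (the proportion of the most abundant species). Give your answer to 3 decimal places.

Total N = 7+7+5+5+85+15+11+6+5+4+4 = 154, so the proportions are 0.04545, 0.04545, 0.03247, 0.03247, 0.55195, 0.0974, 0.07143, 0.03896, 0.03247, 0.02597, 0.02597 (working shown to 5 dp, full precision carried).
The largest proportion is 0.55195, i.e. d = 0.552 to 3 decimal places.

0.552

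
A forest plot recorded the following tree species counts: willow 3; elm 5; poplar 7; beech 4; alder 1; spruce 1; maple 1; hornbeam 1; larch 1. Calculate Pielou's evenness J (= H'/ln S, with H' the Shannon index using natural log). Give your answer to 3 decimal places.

0.868

Total N = 3+5+7+4+1+1+1+1+1 = 24, so the proportions are 0.125, 0.20833, 0.29167, 0.16667, 0.04167, 0.04167, 0.04167, 0.04167, 0.04167 (working shown to 5 dp, full precision carried).
H' = −Σ pᵢ ln pᵢ = −((-0.25993) + (-0.32679) + (-0.35938) + (-0.29863) + (-0.13242) + (-0.13242) + (-0.13242) + (-0.13242) + (-0.13242)) = 1.90682.
With S = 9 species, ln S = 2.19722, so J = 1.90682/2.19722 = 0.86783, i.e. 0.868 to 3 decimal places.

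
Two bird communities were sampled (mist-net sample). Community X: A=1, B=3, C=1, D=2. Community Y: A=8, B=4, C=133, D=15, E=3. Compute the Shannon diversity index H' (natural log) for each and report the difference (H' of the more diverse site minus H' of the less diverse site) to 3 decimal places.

Community X: N=7, proportions 0.14286, 0.42857, 0.14286, 0.28571, giving H' = 1.27703 (working shown to 5 dp, full precision carried).
Community Y: N=163, proportions 0.04908, 0.02454, 0.81595, 0.09202, 0.0184, giving H' = 0.69796.
Difference = |1.27703 − 0.69796| = 0.57907, i.e. 0.579 to 3 decimal places.

0.579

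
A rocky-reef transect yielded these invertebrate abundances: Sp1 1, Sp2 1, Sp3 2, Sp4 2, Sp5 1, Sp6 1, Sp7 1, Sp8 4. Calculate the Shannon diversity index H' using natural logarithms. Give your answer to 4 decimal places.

Total N = 1+1+2+2+1+1+1+4 = 13, so the proportions are 0.076923, 0.076923, 0.153846, 0.153846, 0.076923, 0.076923, 0.076923, 0.307692 (working shown to 6 dp, full precision carried).
Each pᵢ ln pᵢ term: 0.076923×(-2.564949)=-0.197304, 0.076923×(-2.564949)=-0.197304, 0.153846×(-1.871802)=-0.287970, 0.153846×(-1.871802)=-0.287970, 0.076923×(-2.564949)=-0.197304, 0.076923×(-2.564949)=-0.197304, 0.076923×(-2.564949)=-0.197304, 0.307692×(-1.178655)=-0.362663.
Sum = -1.925121, so H' = 1.9251.

1.9251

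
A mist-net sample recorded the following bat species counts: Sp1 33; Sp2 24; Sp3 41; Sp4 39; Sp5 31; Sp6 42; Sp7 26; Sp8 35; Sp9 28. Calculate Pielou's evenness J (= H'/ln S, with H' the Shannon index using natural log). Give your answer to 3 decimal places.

0.992

Total N = 33+24+41+39+31+42+26+35+28 = 299, so the proportions are 0.11037, 0.08027, 0.13712, 0.13043, 0.10368, 0.14047, 0.08696, 0.11706, 0.09365 (working shown to 5 dp, full precision carried).
H' = −Σ pᵢ ln pᵢ = −((-0.24324) + (-0.20247) + (-0.27245) + (-0.26568) + (-0.23498) + (-0.27571) + (-0.21238) + (-0.25110) + (-0.22177)) = 2.17978.
With S = 9 species, ln S = 2.19722, so J = 2.17978/2.19722 = 0.99206, i.e. 0.992 to 3 decimal places.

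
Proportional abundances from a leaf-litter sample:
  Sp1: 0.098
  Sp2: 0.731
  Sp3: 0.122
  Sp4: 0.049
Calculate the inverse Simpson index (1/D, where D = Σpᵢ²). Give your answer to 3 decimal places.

D = 0.098² + 0.731² + 0.122² + 0.049² = 0.009604 + 0.534361 + 0.014884 + 0.002401 = 0.561250 (working shown to 6 dp, full precision carried).
So 1/D = 1.78174, i.e. 1.782 to 3 decimal places.

1.782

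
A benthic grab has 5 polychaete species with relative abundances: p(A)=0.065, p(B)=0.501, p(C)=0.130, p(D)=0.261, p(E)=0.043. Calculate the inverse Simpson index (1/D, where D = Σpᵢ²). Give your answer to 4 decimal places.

D = 0.065² + 0.501² + 0.13² + 0.261² + 0.043² = 0.0042250 + 0.2510010 + 0.0169000 + 0.0681210 + 0.0018490 = 0.3420960 (working shown to 7 dp, full precision carried).
So 1/D = 2.923156, i.e. 2.9232 to 4 decimal places.

2.9232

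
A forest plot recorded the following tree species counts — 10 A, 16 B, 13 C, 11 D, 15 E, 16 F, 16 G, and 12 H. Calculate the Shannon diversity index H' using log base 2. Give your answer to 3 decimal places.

Total N = 10+16+13+11+15+16+16+12 = 109, so the proportions are 0.09174, 0.14679, 0.11927, 0.10092, 0.13761, 0.14679, 0.14679, 0.11009 (working shown to 5 dp, full precision carried).
Each pᵢ log₂ pᵢ term: 0.09174×(-3.44626)=-0.31617, 0.14679×(-2.76818)=-0.40634, 0.11927×(-3.06774)=-0.36588, 0.10092×(-3.30875)=-0.33391, 0.13761×(-2.86129)=-0.39376, 0.14679×(-2.76818)=-0.40634, 0.14679×(-2.76818)=-0.40634, 0.11009×(-3.18322)=-0.35045.
Sum = -2.97918, so H' = 2.979.

2.979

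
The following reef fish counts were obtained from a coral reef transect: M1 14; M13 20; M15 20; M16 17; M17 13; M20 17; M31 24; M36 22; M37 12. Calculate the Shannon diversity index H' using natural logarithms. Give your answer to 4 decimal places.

2.1724

Total N = 14+20+20+17+13+17+24+22+12 = 159, so the proportions are 0.08805, 0.125786, 0.125786, 0.106918, 0.081761, 0.106918, 0.150943, 0.138365, 0.075472 (working shown to 6 dp, full precision carried).
Each pᵢ ln pᵢ term: 0.08805×(-2.429847)=-0.213949, 0.125786×(-2.073172)=-0.260776, 0.125786×(-2.073172)=-0.260776, 0.106918×(-2.235691)=-0.239036, 0.081761×(-2.503955)=-0.204726, 0.106918×(-2.235691)=-0.239036, 0.150943×(-1.890850)=-0.285411, 0.138365×(-1.977862)=-0.273666, 0.075472×(-2.583998)=-0.195019.
Sum = -2.172396, so H' = 2.1724.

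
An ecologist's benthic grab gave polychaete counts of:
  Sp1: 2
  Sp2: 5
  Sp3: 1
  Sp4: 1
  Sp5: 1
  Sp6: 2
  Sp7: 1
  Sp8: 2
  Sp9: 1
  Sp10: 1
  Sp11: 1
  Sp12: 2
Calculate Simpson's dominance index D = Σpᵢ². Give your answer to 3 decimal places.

Total N = 2+5+1+1+1+2+1+2+1+1+1+2 = 20, so the proportions are 0.1, 0.25, 0.05, 0.05, 0.05, 0.1, 0.05, 0.1, 0.05, 0.05, 0.05, 0.1 (working shown to 5 dp, full precision carried).
D = 0.1² + 0.25² + 0.05² + 0.05² + 0.05² + 0.1² + 0.05² + 0.1² + 0.05² + 0.05² + 0.05² + 0.1² = 0.01000 + 0.06250 + 0.00250 + 0.00250 + 0.00250 + 0.01000 + 0.00250 + 0.01000 + 0.00250 + 0.00250 + 0.00250 + 0.01000 = 0.12000.
To 3 decimal places, D = 0.120.

0.120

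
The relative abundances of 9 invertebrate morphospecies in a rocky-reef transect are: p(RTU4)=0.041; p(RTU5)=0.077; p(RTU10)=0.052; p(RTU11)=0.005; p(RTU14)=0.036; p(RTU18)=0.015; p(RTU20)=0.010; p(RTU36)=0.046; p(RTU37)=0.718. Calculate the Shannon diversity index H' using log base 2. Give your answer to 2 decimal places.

Each pᵢ log₂ pᵢ term (working shown to 4 dp, full precision carried): 0.041×(-4.6082)=-0.1889, 0.077×(-3.6990)=-0.2848, 0.052×(-4.2653)=-0.2218, 0.005×(-7.6439)=-0.0382, 0.036×(-4.7959)=-0.1727, 0.015×(-6.0589)=-0.0909, 0.01×(-6.6439)=-0.0664, 0.046×(-4.4422)=-0.2043, 0.718×(-0.4779)=-0.3432.
Sum = -1.6113, so H' = 1.61.

1.61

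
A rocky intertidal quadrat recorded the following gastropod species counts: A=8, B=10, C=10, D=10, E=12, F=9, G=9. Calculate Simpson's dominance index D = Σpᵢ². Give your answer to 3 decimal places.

Total N = 8+10+10+10+12+9+9 = 68, so the proportions are 0.11765, 0.14706, 0.14706, 0.14706, 0.17647, 0.13235, 0.13235 (working shown to 5 dp, full precision carried).
D = 0.11765² + 0.14706² + 0.14706² + 0.14706² + 0.17647² + 0.13235² + 0.13235² = 0.01384 + 0.02163 + 0.02163 + 0.02163 + 0.03114 + 0.01752 + 0.01752 = 0.14490.
To 3 decimal places, D = 0.145.

0.145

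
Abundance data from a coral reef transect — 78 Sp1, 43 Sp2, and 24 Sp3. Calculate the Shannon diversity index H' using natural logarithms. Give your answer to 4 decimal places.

0.9917

Total N = 78+43+24 = 145, so the proportions are 0.537931, 0.296552, 0.165517 (working shown to 6 dp, full precision carried).
Each pᵢ ln pᵢ term: 0.537931×(-0.620025)=-0.333531, 0.296552×(-1.215534)=-0.360469, 0.165517×(-1.798680)=-0.297713.
Sum = -0.991712, so H' = 0.9917.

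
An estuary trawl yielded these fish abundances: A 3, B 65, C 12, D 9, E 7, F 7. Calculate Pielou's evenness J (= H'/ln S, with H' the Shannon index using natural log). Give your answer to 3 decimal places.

Total N = 3+65+12+9+7+7 = 103, so the proportions are 0.02913, 0.63107, 0.1165, 0.08738, 0.06796, 0.06796 (working shown to 5 dp, full precision carried).
H' = −Σ pᵢ ln pᵢ = −((-0.10299) + (-0.29051) + (-0.25046) + (-0.21299) + (-0.18274) + (-0.18274)) = 1.22242.
With S = 6 species, ln S = 1.79176, so J = 1.22242/1.79176 = 0.68225, i.e. 0.682 to 3 decimal places.

0.682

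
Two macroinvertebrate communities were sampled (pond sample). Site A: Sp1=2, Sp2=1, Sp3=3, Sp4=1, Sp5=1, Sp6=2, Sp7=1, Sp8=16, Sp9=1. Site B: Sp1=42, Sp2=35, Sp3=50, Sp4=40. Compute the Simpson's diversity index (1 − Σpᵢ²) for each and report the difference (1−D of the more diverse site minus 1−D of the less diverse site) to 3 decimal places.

0.100

Site A: N=28, proportions 0.071429, 0.035714, 0.107143, 0.035714, 0.035714, 0.071429, 0.035714, 0.571429, 0.035714, giving 1−D = 0.645408 (working shown to 6 dp, full precision carried).
Site B: N=167, proportions 0.251497, 0.209581, 0.299401, 0.239521, giving 1−D = 0.745814.
Difference = |0.645408 − 0.745814| = 0.100406, i.e. 0.100 to 3 decimal places.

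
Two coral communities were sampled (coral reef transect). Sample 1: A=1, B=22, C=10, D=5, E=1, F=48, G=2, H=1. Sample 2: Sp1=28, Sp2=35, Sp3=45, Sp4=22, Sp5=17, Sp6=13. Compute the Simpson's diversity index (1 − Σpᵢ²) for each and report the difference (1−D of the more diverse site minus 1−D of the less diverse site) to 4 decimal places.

Sample 1: N=90, proportions 0.011111, 0.244444, 0.111111, 0.055556, 0.011111, 0.533333, 0.022222, 0.011111, giving 1−D = 0.639506 (working shown to 6 dp, full precision carried).
Sample 2: N=160, proportions 0.175, 0.21875, 0.28125, 0.1375, 0.10625, 0.08125, giving 1−D = 0.805625.
Difference = |0.639506 − 0.805625| = 0.166119, i.e. 0.1661 to 4 decimal places.

0.1661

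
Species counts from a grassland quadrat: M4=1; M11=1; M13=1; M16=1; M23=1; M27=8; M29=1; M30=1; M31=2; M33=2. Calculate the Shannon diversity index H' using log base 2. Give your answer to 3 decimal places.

2.774

Total N = 1+1+1+1+1+8+1+1+2+2 = 19, so the proportions are 0.05263, 0.05263, 0.05263, 0.05263, 0.05263, 0.42105, 0.05263, 0.05263, 0.10526, 0.10526 (working shown to 5 dp, full precision carried).
Each pᵢ log₂ pᵢ term: 0.05263×(-4.24793)=-0.22358, 0.05263×(-4.24793)=-0.22358, 0.05263×(-4.24793)=-0.22358, 0.05263×(-4.24793)=-0.22358, 0.05263×(-4.24793)=-0.22358, 0.42105×(-1.24793)=-0.52544, 0.05263×(-4.24793)=-0.22358, 0.05263×(-4.24793)=-0.22358, 0.10526×(-3.24793)=-0.34189, 0.10526×(-3.24793)=-0.34189.
Sum = -2.77424, so H' = 2.774.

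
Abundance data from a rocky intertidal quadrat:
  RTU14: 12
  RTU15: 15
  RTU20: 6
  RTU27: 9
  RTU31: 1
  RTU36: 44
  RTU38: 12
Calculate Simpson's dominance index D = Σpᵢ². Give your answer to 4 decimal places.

0.2619

Total N = 12+15+6+9+1+44+12 = 99, so the proportions are 0.121212, 0.151515, 0.060606, 0.090909, 0.010101, 0.444444, 0.121212 (working shown to 6 dp, full precision carried).
D = 0.121212² + 0.151515² + 0.060606² + 0.090909² + 0.010101² + 0.444444² + 0.121212² = 0.014692 + 0.022957 + 0.003673 + 0.008264 + 0.000102 + 0.197531 + 0.014692 = 0.261912.
To 4 decimal places, D = 0.2619.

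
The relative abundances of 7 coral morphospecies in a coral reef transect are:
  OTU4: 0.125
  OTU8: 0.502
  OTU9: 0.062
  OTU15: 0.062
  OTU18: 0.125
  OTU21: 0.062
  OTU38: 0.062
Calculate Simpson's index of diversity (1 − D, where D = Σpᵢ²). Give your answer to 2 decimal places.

0.70

D = 0.125² + 0.502² + 0.062² + 0.062² + 0.125² + 0.062² + 0.062² = 0.0156 + 0.2520 + 0.0038 + 0.0038 + 0.0156 + 0.0038 + 0.0038 = 0.2986 (working shown to 4 dp, full precision carried).
So 1 − D = 0.7014, i.e. 0.70 to 2 decimal places.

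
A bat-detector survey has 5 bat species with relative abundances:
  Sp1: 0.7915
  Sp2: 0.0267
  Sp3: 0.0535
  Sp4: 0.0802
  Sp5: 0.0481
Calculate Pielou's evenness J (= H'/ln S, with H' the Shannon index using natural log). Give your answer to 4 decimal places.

H' = −Σ pᵢ ln pᵢ = −((-0.185073) + (-0.096737) + (-0.156652) + (-0.202363) + (-0.145958)) = 0.786783 (working shown to 6 dp, full precision carried).
With S = 5 species, ln S = 1.609438, so J = 0.786783/1.609438 = 0.488856, i.e. 0.4889 to 4 decimal places.

0.4889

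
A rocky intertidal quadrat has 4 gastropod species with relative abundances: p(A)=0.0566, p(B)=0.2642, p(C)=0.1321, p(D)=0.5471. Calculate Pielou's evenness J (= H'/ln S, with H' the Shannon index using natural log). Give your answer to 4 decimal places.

H' = −Σ pᵢ ln pᵢ = −((-0.162541) + (-0.351663) + (-0.267396) + (-0.329969)) = 1.111569 (working shown to 6 dp, full precision carried).
With S = 4 species, ln S = 1.386294, so J = 1.111569/1.386294 = 0.801828, i.e. 0.8018 to 4 decimal places.

0.8018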